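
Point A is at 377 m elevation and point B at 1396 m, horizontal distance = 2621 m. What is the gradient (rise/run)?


gradient = (1396 - 377) / 2621 = 1019 / 2621 = 0.3888

0.3888


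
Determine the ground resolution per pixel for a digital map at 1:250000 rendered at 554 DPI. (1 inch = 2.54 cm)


pixel_cm = 2.54 / 554 ≈ 0.004585 cm
ground = pixel_cm * 250000 / 100 = 2.54 * 250000 / (554 * 100) = 635000 / 55400 ≈ 11.46 m

11.46 m


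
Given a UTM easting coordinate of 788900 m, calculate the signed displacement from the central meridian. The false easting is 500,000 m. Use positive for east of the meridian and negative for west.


displacement = 788900 - 500000 = 288900 m

288900 m


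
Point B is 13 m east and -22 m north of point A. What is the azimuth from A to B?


az = atan2(13, -22) = 149.4 deg
adjusted to 0-360: 149.4 degrees

149.4 degrees


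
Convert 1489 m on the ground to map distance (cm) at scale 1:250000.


map_cm = 1489 * 100 / 250000 = 0.5956 cm ≈ 0.6 cm

0.6 cm


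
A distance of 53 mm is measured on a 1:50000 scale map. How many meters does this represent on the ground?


ground = 53 mm * 50000 / 1000 = 2650.0 m

2650.0 m


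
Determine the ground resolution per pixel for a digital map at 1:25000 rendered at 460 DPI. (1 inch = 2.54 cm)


pixel_cm = 2.54 / 460 ≈ 0.005522 cm
ground = pixel_cm * 25000 / 100 = 2.54 * 25000 / (460 * 100) = 63500 / 46000 ≈ 1.38 m

1.38 m


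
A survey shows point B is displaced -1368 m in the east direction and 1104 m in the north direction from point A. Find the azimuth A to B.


az = atan2(-1368, 1104) = -51.1 deg
adjusted to 0-360: 308.9 degrees

308.9 degrees


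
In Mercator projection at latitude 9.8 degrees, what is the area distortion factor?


area_distortion = 1/cos^2(9.8) = 1.03

1.03


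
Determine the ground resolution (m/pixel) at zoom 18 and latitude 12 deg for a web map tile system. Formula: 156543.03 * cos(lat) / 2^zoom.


res = 156543.03 * cos(12) / 2^18 = 156543.03 * 0.9781476 / 262144 = 0.58 m/pixel

0.58 m/pixel


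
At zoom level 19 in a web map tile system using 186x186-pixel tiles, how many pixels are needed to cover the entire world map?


tiles per axis = 2^19 = 524288
total tiles = 524288^2 = 274877906944
pixels per axis = 524288 * 186 = 97517568
total pixels = 97517568^2 = 9509676068634624

9509676068634624 pixels


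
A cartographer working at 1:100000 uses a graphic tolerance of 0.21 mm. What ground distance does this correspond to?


ground = 0.21 mm * 100000 / 1000 = 21.0 m

21.0 m


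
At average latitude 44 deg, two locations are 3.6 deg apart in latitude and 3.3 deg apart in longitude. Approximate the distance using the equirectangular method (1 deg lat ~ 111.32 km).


dlat_km = 3.6 * 111.32 = 400.752
dlon_km = 3.3 * 111.32 * cos(44) ≈ 264.254
dist = sqrt(400.752^2 + 264.254^2) ≈ 480.0 km

480.0 km


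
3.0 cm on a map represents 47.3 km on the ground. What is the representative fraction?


ground = 47.3 km = 4730000 cm; RF denominator = ground / map = 4730000 / 3.0 ≈ 1576667; RF = 1:1576667

1:1576667


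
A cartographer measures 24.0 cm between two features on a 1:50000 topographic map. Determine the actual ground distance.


ground = 24.0 cm * 50000 / 100 = 12000.0 m = 12.0 km

12.0 km


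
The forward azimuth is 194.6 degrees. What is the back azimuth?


back azimuth = (194.6 + 180) mod 360 = 14.6 degrees

14.6 degrees


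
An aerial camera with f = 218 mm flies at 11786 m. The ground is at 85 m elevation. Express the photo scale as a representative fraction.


scale = f / (H - h) = 218 mm / 11701 m = 218 / 11701000 = 1:53674

1:53674


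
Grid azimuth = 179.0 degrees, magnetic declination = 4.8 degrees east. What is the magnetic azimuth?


magnetic azimuth = grid azimuth - declination (east +ve)
mag_az = 179.0 - 4.8 = 174.2 degrees

174.2 degrees


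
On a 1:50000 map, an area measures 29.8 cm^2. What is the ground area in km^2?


ground_area = 29.8 * (50000/100)^2 = 7450000.0 m^2 = 7.45 km^2

7.45 km^2


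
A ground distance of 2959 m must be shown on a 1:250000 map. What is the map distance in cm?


map_cm = 2959 * 100 / 250000 = 1.1836 cm ≈ 1.18 cm

1.18 cm


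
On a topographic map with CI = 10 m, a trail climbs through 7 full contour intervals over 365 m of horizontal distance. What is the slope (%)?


elevation change = 7 * 10 = 70 m
slope = 70 / 365 * 100 = 19.2%

19.2%


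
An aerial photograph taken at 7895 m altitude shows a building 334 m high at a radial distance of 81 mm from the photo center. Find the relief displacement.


d = h * r / H = 334 * 81 / 7895 = 3.43 mm

3.43 mm


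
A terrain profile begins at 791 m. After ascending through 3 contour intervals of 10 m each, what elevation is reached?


elevation = 791 + 3 * 10 = 821 m

821 m


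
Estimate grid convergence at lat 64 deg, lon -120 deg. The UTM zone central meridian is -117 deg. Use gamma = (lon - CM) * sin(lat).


gamma = (-120 - -117) * sin(64) = -3 * 0.898794 = -2.696 degrees

-2.696 degrees


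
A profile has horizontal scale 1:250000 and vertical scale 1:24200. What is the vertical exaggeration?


VE = horizontal_scale / vertical_scale = 250000 / 24200 ≈ 10.3

10.3x


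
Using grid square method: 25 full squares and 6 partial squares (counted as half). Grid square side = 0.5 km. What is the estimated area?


effective squares = 25 + 6 * 0.5 = 28.0
area = 28.0 * 0.25 = 7.0 km^2

7.0 km^2


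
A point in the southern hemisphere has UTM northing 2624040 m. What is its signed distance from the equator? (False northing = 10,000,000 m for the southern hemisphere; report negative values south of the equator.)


For southern: actual = 2624040 - 10000000 = -7375960 m

-7375960 m


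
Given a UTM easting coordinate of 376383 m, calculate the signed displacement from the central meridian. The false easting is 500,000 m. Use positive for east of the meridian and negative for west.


displacement = 376383 - 500000 = -123617 m

-123617 m


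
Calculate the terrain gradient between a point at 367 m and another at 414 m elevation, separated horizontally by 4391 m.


gradient = (414 - 367) / 4391 = 47 / 4391 = 0.0107

0.0107


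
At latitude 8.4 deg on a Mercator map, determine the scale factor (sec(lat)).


SF = 1 / cos(8.4) = 1 / 0.989272 = 1.011

1.011


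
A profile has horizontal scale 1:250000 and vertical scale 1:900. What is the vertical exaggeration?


VE = horizontal_scale / vertical_scale = 250000 / 900 ≈ 277.8

277.8x


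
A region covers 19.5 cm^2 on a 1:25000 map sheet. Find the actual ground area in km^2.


ground_area = 19.5 * (25000/100)^2 = 1218750.0 m^2 = 1.21875 km^2 ≈ 1.219 km^2

1.219 km^2


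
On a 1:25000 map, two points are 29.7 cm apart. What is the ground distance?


ground = 29.7 cm * 25000 / 100 = 7425.0 m = 7.425 km

7.425 km


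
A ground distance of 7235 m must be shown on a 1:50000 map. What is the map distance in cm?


map_cm = 7235 * 100 / 50000 = 14.47 cm

14.47 cm


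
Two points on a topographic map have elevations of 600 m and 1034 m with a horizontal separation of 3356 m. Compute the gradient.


gradient = (1034 - 600) / 3356 = 434 / 3356 = 0.1293

0.1293


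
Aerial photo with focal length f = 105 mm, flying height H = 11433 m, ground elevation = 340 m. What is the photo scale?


scale = f / (H - h) = 105 mm / 11093 m = 105 / 11093000 = 1:105648

1:105648


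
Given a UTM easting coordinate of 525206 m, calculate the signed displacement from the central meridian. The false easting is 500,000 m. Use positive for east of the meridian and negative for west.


displacement = 525206 - 500000 = 25206 m

25206 m


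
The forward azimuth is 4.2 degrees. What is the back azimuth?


back azimuth = (4.2 + 180) mod 360 = 184.2 degrees

184.2 degrees


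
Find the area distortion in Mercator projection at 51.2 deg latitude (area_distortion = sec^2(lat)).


area_distortion = 1/cos^2(51.2) = 2.547

2.547


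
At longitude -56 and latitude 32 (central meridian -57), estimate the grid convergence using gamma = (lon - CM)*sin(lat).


gamma = (-56 - -57) * sin(32) = 1 * 0.529919 = 0.53 degrees

0.53 degrees


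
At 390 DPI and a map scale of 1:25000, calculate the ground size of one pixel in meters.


pixel_cm = 2.54 / 390 ≈ 0.006513 cm
ground = pixel_cm * 25000 / 100 = 2.54 * 25000 / (390 * 100) = 63500 / 39000 ≈ 1.63 m

1.63 m


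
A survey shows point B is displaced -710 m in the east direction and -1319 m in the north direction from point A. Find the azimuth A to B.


az = atan2(-710, -1319) = -151.7 deg
adjusted to 0-360: 208.3 degrees

208.3 degrees


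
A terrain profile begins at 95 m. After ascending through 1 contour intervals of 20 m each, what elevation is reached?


elevation = 95 + 1 * 20 = 115 m

115 m


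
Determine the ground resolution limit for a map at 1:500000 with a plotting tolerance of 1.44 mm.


ground = 1.44 mm * 500000 / 1000 = 720.0 m

720.0 m


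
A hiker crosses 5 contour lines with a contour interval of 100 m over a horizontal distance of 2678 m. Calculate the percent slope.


elevation change = 5 * 100 = 500 m
slope = 500 / 2678 * 100 = 18.7%

18.7%


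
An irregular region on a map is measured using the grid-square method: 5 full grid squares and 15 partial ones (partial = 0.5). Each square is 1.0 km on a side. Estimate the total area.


effective squares = 5 + 15 * 0.5 = 12.5
area = 12.5 * 1.0 = 12.5 km^2

12.5 km^2


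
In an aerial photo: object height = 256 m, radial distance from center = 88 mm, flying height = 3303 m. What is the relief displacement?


d = h * r / H = 256 * 88 / 3303 = 6.82 mm

6.82 mm


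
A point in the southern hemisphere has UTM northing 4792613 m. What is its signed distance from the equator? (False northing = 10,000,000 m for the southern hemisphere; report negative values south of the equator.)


For southern: actual = 4792613 - 10000000 = -5207387 m

-5207387 m


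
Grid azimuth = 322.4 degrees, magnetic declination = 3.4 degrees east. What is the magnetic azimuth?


magnetic azimuth = grid azimuth - declination (east +ve)
mag_az = 322.4 - 3.4 = 319.0 degrees

319.0 degrees


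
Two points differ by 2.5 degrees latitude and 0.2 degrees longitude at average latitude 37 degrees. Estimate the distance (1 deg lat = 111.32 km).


dlat_km = 2.5 * 111.32 = 278.3
dlon_km = 0.2 * 111.32 * cos(37) ≈ 17.781
dist = sqrt(278.3^2 + 17.781^2) ≈ 278.9 km

278.9 km


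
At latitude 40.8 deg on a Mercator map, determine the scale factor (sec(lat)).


SF = 1 / cos(40.8) = 1 / 0.756995 = 1.321

1.321


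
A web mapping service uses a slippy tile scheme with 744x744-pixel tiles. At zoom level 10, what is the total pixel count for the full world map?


tiles per axis = 2^10 = 1024
total tiles = 1024^2 = 1048576
pixels per axis = 1024 * 744 = 761856
total pixels = 761856^2 = 580424564736

580424564736 pixels


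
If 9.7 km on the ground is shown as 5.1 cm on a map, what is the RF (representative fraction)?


ground = 9.7 km = 970000 cm; RF denominator = ground / map = 970000 / 5.1 ≈ 190196; RF = 1:190196

1:190196


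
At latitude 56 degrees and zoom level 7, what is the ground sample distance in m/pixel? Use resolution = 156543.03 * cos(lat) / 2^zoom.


res = 156543.03 * cos(56) / 2^7 = 156543.03 * 0.5591929 / 128 = 683.89 m/pixel

683.89 m/pixel


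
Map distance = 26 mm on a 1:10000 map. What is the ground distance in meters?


ground = 26 mm * 10000 / 1000 = 260.0 m

260.0 m


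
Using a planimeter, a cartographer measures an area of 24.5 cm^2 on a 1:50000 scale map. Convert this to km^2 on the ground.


ground_area = 24.5 * (50000/100)^2 = 6125000.0 m^2 = 6.125 km^2

6.125 km^2


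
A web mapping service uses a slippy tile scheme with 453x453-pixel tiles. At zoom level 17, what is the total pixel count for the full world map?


tiles per axis = 2^17 = 131072
total tiles = 131072^2 = 17179869184
pixels per axis = 131072 * 453 = 59375616
total pixels = 59375616^2 = 3525463775379456

3525463775379456 pixels


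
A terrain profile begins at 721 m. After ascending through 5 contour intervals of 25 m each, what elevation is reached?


elevation = 721 + 5 * 25 = 846 m

846 m


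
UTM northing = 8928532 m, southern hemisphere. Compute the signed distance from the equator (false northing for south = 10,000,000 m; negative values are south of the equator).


For southern: actual = 8928532 - 10000000 = -1071468 m

-1071468 m


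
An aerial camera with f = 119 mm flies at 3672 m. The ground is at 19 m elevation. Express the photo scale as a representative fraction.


scale = f / (H - h) = 119 mm / 3653 m = 119 / 3653000 = 1:30697

1:30697


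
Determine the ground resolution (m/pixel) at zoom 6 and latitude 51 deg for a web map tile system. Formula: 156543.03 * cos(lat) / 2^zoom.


res = 156543.03 * cos(51) / 2^6 = 156543.03 * 0.62932039 / 64 = 1539.31 m/pixel

1539.31 m/pixel


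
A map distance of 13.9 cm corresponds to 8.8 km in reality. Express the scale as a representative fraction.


ground = 8.8 km = 880000 cm; RF denominator = ground / map = 880000 / 13.9 ≈ 63309; RF = 1:63309

1:63309


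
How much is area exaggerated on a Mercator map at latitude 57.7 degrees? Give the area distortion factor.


area_distortion = 1/cos^2(57.7) = 3.502

3.502


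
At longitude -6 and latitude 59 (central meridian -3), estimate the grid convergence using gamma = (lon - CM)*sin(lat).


gamma = (-6 - -3) * sin(59) = -3 * 0.857167 = -2.572 degrees

-2.572 degrees


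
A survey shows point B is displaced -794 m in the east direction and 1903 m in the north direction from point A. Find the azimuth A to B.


az = atan2(-794, 1903) = -22.6 deg
adjusted to 0-360: 337.4 degrees

337.4 degrees


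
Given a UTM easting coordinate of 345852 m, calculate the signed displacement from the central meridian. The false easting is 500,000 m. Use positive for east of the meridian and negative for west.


displacement = 345852 - 500000 = -154148 m

-154148 m


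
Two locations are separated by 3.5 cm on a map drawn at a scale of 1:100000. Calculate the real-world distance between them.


ground = 3.5 cm * 100000 / 100 = 3500.0 m = 3.5 km

3.5 km


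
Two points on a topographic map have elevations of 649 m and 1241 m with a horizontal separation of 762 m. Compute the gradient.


gradient = (1241 - 649) / 762 = 592 / 762 = 0.7769

0.7769


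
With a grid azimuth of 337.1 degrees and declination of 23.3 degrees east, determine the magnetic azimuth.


magnetic azimuth = grid azimuth - declination (east +ve)
mag_az = 337.1 - 23.3 = 313.8 degrees

313.8 degrees


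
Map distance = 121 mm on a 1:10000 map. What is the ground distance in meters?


ground = 121 mm * 10000 / 1000 = 1210.0 m

1210.0 m


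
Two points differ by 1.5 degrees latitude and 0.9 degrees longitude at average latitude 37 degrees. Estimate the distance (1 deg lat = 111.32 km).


dlat_km = 1.5 * 111.32 = 166.98
dlon_km = 0.9 * 111.32 * cos(37) ≈ 80.014
dist = sqrt(166.98^2 + 80.014^2) ≈ 185.2 km

185.2 km


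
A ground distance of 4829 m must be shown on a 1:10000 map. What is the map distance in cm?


map_cm = 4829 * 100 / 10000 = 48.29 cm

48.29 cm


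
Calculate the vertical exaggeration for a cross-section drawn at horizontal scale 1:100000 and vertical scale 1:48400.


VE = horizontal_scale / vertical_scale = 100000 / 48400 ≈ 2.1

2.1x


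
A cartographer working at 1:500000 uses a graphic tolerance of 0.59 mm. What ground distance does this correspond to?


ground = 0.59 mm * 500000 / 1000 = 295.0 m

295.0 m


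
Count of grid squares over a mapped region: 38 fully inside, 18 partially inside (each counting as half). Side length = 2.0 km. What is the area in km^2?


effective squares = 38 + 18 * 0.5 = 47.0
area = 47.0 * 4.0 = 188.0 km^2

188.0 km^2


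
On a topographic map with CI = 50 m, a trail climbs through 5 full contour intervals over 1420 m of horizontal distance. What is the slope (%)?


elevation change = 5 * 50 = 250 m
slope = 250 / 1420 * 100 = 17.6%

17.6%


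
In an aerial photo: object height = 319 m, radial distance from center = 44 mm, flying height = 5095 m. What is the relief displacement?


d = h * r / H = 319 * 44 / 5095 = 2.75 mm

2.75 mm


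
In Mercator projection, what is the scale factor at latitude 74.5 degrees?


SF = 1 / cos(74.5) = 1 / 0.267238 = 3.742

3.742


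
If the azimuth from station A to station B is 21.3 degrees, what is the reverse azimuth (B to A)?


back azimuth = (21.3 + 180) mod 360 = 201.3 degrees

201.3 degrees


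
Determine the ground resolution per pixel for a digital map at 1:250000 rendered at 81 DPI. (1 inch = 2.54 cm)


pixel_cm = 2.54 / 81 ≈ 0.031358 cm
ground = pixel_cm * 250000 / 100 = 2.54 * 250000 / (81 * 100) = 635000 / 8100 ≈ 78.4 m

78.4 m


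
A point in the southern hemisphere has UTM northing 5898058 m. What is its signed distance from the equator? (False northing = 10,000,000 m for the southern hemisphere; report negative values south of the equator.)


For southern: actual = 5898058 - 10000000 = -4101942 m

-4101942 m


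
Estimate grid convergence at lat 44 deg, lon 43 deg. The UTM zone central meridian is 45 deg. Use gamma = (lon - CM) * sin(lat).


gamma = (43 - 45) * sin(44) = -2 * 0.694658 = -1.389 degrees

-1.389 degrees


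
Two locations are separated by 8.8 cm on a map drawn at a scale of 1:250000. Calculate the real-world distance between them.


ground = 8.8 cm * 250000 / 100 = 22000.0 m = 22.0 km

22.0 km


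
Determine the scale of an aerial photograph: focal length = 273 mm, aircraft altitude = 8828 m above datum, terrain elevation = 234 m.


scale = f / (H - h) = 273 mm / 8594 m = 273 / 8594000 = 1:31480

1:31480


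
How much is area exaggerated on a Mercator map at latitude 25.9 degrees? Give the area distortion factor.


area_distortion = 1/cos^2(25.9) = 1.236

1.236


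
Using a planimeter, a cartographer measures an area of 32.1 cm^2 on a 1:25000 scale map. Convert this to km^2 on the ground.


ground_area = 32.1 * (25000/100)^2 = 2006250.0 m^2 = 2.00625 km^2 ≈ 2.006 km^2

2.006 km^2


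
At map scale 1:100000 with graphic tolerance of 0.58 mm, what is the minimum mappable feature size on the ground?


ground = 0.58 mm * 100000 / 1000 = 58.0 m

58.0 m


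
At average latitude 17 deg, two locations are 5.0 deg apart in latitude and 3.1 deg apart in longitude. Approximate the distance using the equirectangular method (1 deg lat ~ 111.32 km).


dlat_km = 5.0 * 111.32 = 556.6
dlon_km = 3.1 * 111.32 * cos(17) ≈ 330.013
dist = sqrt(556.6^2 + 330.013^2) ≈ 647.1 km

647.1 km


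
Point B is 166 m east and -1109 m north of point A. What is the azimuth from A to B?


az = atan2(166, -1109) = 171.5 deg
adjusted to 0-360: 171.5 degrees

171.5 degrees


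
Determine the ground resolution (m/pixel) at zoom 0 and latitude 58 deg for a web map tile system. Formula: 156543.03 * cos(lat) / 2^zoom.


res = 156543.03 * cos(58) / 2^0 = 156543.03 * 0.52991926 / 1 = 82955.17 m/pixel

82955.17 m/pixel


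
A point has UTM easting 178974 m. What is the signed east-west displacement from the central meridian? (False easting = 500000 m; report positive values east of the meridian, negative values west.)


displacement = 178974 - 500000 = -321026 m

-321026 m


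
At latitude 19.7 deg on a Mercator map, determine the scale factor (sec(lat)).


SF = 1 / cos(19.7) = 1 / 0.941471 = 1.062

1.062


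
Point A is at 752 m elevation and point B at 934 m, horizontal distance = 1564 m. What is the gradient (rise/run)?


gradient = (934 - 752) / 1564 = 182 / 1564 = 0.1164

0.1164


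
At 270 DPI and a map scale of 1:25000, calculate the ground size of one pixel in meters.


pixel_cm = 2.54 / 270 ≈ 0.009407 cm
ground = pixel_cm * 25000 / 100 = 2.54 * 25000 / (270 * 100) = 63500 / 27000 ≈ 2.35 m

2.35 m


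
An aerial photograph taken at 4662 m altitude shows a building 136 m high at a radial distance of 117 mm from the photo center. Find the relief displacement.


d = h * r / H = 136 * 117 / 4662 = 3.41 mm

3.41 mm


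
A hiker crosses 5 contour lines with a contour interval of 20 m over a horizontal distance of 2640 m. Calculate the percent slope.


elevation change = 5 * 20 = 100 m
slope = 100 / 2640 * 100 = 3.8%

3.8%


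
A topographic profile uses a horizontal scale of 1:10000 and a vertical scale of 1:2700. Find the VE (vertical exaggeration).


VE = horizontal_scale / vertical_scale = 10000 / 2700 ≈ 3.7

3.7x


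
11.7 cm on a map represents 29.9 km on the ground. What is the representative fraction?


ground = 29.9 km = 2990000 cm; RF denominator = ground / map = 2990000 / 11.7 ≈ 255556; RF = 1:255556

1:255556


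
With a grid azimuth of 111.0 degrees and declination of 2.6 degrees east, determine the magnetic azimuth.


magnetic azimuth = grid azimuth - declination (east +ve)
mag_az = 111.0 - 2.6 = 108.4 degrees

108.4 degrees


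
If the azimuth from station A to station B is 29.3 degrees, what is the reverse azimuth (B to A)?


back azimuth = (29.3 + 180) mod 360 = 209.3 degrees

209.3 degrees


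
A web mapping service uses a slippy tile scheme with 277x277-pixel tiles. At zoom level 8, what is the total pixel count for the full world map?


tiles per axis = 2^8 = 256
total tiles = 256^2 = 65536
pixels per axis = 256 * 277 = 70912
total pixels = 70912^2 = 5028511744

5028511744 pixels


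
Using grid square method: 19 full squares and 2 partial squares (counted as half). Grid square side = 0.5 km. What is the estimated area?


effective squares = 19 + 2 * 0.5 = 20.0
area = 20.0 * 0.25 = 5.0 km^2

5.0 km^2


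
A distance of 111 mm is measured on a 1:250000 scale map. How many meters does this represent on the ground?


ground = 111 mm * 250000 / 1000 = 27750.0 m

27750.0 m


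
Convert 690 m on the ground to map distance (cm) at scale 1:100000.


map_cm = 690 * 100 / 100000 = 0.69 cm

0.69 cm


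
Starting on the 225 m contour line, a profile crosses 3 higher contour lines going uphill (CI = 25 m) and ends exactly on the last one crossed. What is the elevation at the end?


elevation = 225 + 3 * 25 = 300 m

300 m


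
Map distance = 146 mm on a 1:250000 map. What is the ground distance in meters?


ground = 146 mm * 250000 / 1000 = 36500.0 m

36500.0 m


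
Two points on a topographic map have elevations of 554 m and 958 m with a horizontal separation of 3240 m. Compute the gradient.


gradient = (958 - 554) / 3240 = 404 / 3240 = 0.1247

0.1247


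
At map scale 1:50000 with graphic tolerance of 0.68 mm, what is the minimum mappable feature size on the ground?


ground = 0.68 mm * 50000 / 1000 = 34.0 m

34.0 m


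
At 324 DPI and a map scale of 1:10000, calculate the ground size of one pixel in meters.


pixel_cm = 2.54 / 324 ≈ 0.00784 cm
ground = pixel_cm * 10000 / 100 = 2.54 * 10000 / (324 * 100) = 25400 / 32400 ≈ 0.78 m

0.78 m


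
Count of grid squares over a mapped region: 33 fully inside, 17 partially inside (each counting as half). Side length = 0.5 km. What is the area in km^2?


effective squares = 33 + 17 * 0.5 = 41.5
area = 41.5 * 0.25 = 10.375 km^2

10.375 km^2


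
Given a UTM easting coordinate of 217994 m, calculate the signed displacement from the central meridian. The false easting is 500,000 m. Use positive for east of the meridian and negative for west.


displacement = 217994 - 500000 = -282006 m

-282006 m


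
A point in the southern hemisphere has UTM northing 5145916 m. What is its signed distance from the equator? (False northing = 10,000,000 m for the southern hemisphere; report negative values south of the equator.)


For southern: actual = 5145916 - 10000000 = -4854084 m

-4854084 m


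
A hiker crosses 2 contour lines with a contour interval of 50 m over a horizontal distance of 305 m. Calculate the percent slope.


elevation change = 2 * 50 = 100 m
slope = 100 / 305 * 100 = 32.8%

32.8%


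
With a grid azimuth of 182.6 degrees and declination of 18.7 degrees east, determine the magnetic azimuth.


magnetic azimuth = grid azimuth - declination (east +ve)
mag_az = 182.6 - 18.7 = 163.9 degrees

163.9 degrees


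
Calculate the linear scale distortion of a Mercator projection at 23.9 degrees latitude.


SF = 1 / cos(23.9) = 1 / 0.914254 = 1.094

1.094


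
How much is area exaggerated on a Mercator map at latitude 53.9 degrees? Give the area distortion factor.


area_distortion = 1/cos^2(53.9) = 2.881

2.881


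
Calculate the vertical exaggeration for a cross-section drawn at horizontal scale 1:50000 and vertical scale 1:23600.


VE = horizontal_scale / vertical_scale = 50000 / 23600 ≈ 2.1

2.1x


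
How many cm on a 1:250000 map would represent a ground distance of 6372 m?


map_cm = 6372 * 100 / 250000 = 2.5488 cm ≈ 2.55 cm

2.55 cm


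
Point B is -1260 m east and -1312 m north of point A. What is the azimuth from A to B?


az = atan2(-1260, -1312) = -136.2 deg
adjusted to 0-360: 223.8 degrees

223.8 degrees


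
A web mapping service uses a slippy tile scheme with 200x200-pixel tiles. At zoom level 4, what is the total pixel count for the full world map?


tiles per axis = 2^4 = 16
total tiles = 16^2 = 256
pixels per axis = 16 * 200 = 3200
total pixels = 3200^2 = 10240000

10240000 pixels


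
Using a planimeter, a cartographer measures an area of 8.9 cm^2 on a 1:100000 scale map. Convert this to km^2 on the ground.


ground_area = 8.9 * (100000/100)^2 = 8900000.0 m^2 = 8.9 km^2

8.9 km^2


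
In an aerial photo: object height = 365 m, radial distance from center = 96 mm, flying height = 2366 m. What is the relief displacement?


d = h * r / H = 365 * 96 / 2366 = 14.81 mm

14.81 mm


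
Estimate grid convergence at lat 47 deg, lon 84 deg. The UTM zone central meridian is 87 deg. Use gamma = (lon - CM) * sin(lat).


gamma = (84 - 87) * sin(47) = -3 * 0.731354 = -2.194 degrees

-2.194 degrees


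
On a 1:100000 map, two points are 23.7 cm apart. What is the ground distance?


ground = 23.7 cm * 100000 / 100 = 23700.0 m = 23.7 km

23.7 km


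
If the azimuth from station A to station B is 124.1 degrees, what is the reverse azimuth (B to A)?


back azimuth = (124.1 + 180) mod 360 = 304.1 degrees

304.1 degrees


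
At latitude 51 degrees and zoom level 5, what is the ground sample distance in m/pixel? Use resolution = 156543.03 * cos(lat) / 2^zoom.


res = 156543.03 * cos(51) / 2^5 = 156543.03 * 0.62932039 / 32 = 3078.62 m/pixel

3078.62 m/pixel


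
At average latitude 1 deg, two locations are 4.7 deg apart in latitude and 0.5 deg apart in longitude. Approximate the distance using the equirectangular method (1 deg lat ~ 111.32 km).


dlat_km = 4.7 * 111.32 = 523.204
dlon_km = 0.5 * 111.32 * cos(1) ≈ 55.652
dist = sqrt(523.204^2 + 55.652^2) ≈ 526.2 km

526.2 km


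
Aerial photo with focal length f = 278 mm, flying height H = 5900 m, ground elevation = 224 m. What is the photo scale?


scale = f / (H - h) = 278 mm / 5676 m = 278 / 5676000 = 1:20417

1:20417


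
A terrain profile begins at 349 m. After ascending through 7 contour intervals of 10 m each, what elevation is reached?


elevation = 349 + 7 * 10 = 419 m

419 m


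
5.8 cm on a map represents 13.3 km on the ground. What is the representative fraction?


ground = 13.3 km = 1330000 cm; RF denominator = ground / map = 1330000 / 5.8 ≈ 229310; RF = 1:229310

1:229310


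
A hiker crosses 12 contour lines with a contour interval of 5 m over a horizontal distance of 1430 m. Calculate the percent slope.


elevation change = 12 * 5 = 60 m
slope = 60 / 1430 * 100 = 4.2%

4.2%


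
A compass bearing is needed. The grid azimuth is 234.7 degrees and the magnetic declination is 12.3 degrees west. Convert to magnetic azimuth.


magnetic azimuth = grid azimuth - declination (east +ve)
mag_az = 234.7 - -12.3 = 247.0 degrees

247.0 degrees


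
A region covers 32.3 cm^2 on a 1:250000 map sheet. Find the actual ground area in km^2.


ground_area = 32.3 * (250000/100)^2 = 201875000.0 m^2 = 201.875 km^2

201.875 km^2


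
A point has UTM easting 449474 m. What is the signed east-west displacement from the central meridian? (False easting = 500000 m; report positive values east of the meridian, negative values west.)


displacement = 449474 - 500000 = -50526 m

-50526 m


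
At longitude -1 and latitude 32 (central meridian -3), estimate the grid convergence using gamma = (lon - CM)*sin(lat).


gamma = (-1 - -3) * sin(32) = 2 * 0.529919 = 1.06 degrees

1.06 degrees


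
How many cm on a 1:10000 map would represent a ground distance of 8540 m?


map_cm = 8540 * 100 / 10000 = 85.4 cm

85.4 cm


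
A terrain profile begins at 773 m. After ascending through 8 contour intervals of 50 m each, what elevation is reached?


elevation = 773 + 8 * 50 = 1173 m

1173 m


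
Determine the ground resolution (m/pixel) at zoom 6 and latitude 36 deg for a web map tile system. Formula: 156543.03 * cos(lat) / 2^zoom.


res = 156543.03 * cos(36) / 2^6 = 156543.03 * 0.80901699 / 64 = 1978.84 m/pixel

1978.84 m/pixel


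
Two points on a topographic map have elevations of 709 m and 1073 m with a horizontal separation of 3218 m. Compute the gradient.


gradient = (1073 - 709) / 3218 = 364 / 3218 = 0.1131

0.1131


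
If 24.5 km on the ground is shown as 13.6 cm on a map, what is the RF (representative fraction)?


ground = 24.5 km = 2450000 cm; RF denominator = ground / map = 2450000 / 13.6 ≈ 180147; RF = 1:180147

1:180147


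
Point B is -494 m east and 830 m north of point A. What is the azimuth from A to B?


az = atan2(-494, 830) = -30.8 deg
adjusted to 0-360: 329.2 degrees

329.2 degrees


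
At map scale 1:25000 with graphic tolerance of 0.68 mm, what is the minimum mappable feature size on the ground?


ground = 0.68 mm * 25000 / 1000 = 17.0 m

17.0 m


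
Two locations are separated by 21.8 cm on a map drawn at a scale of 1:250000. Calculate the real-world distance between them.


ground = 21.8 cm * 250000 / 100 = 54500.0 m = 54.5 km

54.5 km


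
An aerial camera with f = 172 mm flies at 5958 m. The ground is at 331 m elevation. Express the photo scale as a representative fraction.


scale = f / (H - h) = 172 mm / 5627 m = 172 / 5627000 = 1:32715

1:32715


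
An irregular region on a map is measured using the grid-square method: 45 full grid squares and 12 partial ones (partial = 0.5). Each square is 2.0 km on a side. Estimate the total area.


effective squares = 45 + 12 * 0.5 = 51.0
area = 51.0 * 4.0 = 204.0 km^2

204.0 km^2


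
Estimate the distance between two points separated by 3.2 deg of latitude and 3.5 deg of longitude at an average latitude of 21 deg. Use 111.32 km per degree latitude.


dlat_km = 3.2 * 111.32 = 356.224
dlon_km = 3.5 * 111.32 * cos(21) ≈ 363.742
dist = sqrt(356.224^2 + 363.742^2) ≈ 509.1 km

509.1 km


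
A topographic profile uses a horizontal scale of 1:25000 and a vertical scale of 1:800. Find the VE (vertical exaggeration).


VE = horizontal_scale / vertical_scale = 25000 / 800 = 31.25

31.25x


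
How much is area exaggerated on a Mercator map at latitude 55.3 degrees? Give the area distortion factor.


area_distortion = 1/cos^2(55.3) = 3.086

3.086


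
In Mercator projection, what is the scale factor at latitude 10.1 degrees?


SF = 1 / cos(10.1) = 1 / 0.984503 = 1.016

1.016


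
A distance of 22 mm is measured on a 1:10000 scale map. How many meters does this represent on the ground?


ground = 22 mm * 10000 / 1000 = 220.0 m

220.0 m


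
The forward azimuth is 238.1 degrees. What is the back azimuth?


back azimuth = (238.1 + 180) mod 360 = 58.1 degrees

58.1 degrees


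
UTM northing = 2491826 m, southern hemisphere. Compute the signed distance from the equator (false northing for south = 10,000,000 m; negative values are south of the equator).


For southern: actual = 2491826 - 10000000 = -7508174 m

-7508174 m


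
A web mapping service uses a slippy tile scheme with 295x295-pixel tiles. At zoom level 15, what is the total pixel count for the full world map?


tiles per axis = 2^15 = 32768
total tiles = 32768^2 = 1073741824
pixels per axis = 32768 * 295 = 9666560
total pixels = 9666560^2 = 93442382233600

93442382233600 pixels


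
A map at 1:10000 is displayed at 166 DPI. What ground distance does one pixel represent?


pixel_cm = 2.54 / 166 ≈ 0.015301 cm
ground = pixel_cm * 10000 / 100 = 2.54 * 10000 / (166 * 100) = 25400 / 16600 ≈ 1.53 m

1.53 m


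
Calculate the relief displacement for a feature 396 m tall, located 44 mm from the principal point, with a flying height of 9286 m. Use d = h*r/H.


d = h * r / H = 396 * 44 / 9286 = 1.88 mm

1.88 mm


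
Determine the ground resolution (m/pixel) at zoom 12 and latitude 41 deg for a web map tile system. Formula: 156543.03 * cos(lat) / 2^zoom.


res = 156543.03 * cos(41) / 2^12 = 156543.03 * 0.75470958 / 4096 = 28.84 m/pixel

28.84 m/pixel


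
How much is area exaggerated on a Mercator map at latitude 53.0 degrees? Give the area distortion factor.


area_distortion = 1/cos^2(53.0) = 2.761

2.761


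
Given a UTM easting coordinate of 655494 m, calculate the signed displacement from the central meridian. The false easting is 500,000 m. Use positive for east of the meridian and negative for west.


displacement = 655494 - 500000 = 155494 m

155494 m


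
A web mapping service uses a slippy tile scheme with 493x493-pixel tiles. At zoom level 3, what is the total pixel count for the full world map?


tiles per axis = 2^3 = 8
total tiles = 8^2 = 64
pixels per axis = 8 * 493 = 3944
total pixels = 3944^2 = 15555136

15555136 pixels


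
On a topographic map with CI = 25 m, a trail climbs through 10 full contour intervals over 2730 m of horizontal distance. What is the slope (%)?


elevation change = 10 * 25 = 250 m
slope = 250 / 2730 * 100 = 9.2%

9.2%


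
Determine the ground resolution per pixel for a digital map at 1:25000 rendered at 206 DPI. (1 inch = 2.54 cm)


pixel_cm = 2.54 / 206 ≈ 0.01233 cm
ground = pixel_cm * 25000 / 100 = 2.54 * 25000 / (206 * 100) = 63500 / 20600 ≈ 3.08 m

3.08 m


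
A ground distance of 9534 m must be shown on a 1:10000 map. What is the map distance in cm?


map_cm = 9534 * 100 / 10000 = 95.34 cm

95.34 cm


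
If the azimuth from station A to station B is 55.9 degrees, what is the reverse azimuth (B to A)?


back azimuth = (55.9 + 180) mod 360 = 235.9 degrees

235.9 degrees


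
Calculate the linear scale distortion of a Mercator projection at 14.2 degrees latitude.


SF = 1 / cos(14.2) = 1 / 0.969445 = 1.032

1.032


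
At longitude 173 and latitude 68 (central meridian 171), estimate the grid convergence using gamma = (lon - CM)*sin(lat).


gamma = (173 - 171) * sin(68) = 2 * 0.927184 = 1.854 degrees

1.854 degrees


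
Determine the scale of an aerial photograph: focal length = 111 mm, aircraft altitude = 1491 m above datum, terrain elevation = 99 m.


scale = f / (H - h) = 111 mm / 1392 m = 111 / 1392000 = 1:12541

1:12541


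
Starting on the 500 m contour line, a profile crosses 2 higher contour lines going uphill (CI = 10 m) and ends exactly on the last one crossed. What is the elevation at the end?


elevation = 500 + 2 * 10 = 520 m

520 m


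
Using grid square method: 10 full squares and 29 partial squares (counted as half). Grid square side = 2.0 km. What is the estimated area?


effective squares = 10 + 29 * 0.5 = 24.5
area = 24.5 * 4.0 = 98.0 km^2

98.0 km^2


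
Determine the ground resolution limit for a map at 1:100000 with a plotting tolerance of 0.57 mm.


ground = 0.57 mm * 100000 / 1000 = 57.0 m

57.0 m


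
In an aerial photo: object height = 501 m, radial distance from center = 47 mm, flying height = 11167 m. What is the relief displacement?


d = h * r / H = 501 * 47 / 11167 = 2.11 mm

2.11 mm


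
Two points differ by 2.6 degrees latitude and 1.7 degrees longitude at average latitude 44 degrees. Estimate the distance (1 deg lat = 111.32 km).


dlat_km = 2.6 * 111.32 = 289.432
dlon_km = 1.7 * 111.32 * cos(44) ≈ 136.131
dist = sqrt(289.432^2 + 136.131^2) ≈ 319.8 km

319.8 km


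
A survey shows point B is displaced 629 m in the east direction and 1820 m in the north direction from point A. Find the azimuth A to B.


az = atan2(629, 1820) = 19.1 deg
adjusted to 0-360: 19.1 degrees

19.1 degrees


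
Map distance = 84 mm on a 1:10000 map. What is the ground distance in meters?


ground = 84 mm * 10000 / 1000 = 840.0 m

840.0 m


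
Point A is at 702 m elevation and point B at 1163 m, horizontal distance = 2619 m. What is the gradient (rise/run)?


gradient = (1163 - 702) / 2619 = 461 / 2619 = 0.176

0.176


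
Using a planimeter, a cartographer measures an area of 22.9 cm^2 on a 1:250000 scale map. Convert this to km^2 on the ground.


ground_area = 22.9 * (250000/100)^2 = 143125000.0 m^2 = 143.125 km^2

143.125 km^2


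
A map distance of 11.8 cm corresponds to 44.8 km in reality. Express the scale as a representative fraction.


ground = 44.8 km = 4480000 cm; RF denominator = ground / map = 4480000 / 11.8 ≈ 379661; RF = 1:379661

1:379661


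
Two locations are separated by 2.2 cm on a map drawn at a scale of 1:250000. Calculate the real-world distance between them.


ground = 2.2 cm * 250000 / 100 = 5500.0 m = 5.5 km

5.5 km


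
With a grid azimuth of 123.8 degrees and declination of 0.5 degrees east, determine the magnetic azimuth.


magnetic azimuth = grid azimuth - declination (east +ve)
mag_az = 123.8 - 0.5 = 123.3 degrees

123.3 degrees


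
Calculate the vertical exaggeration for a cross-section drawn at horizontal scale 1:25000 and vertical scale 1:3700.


VE = horizontal_scale / vertical_scale = 25000 / 3700 ≈ 6.8

6.8x


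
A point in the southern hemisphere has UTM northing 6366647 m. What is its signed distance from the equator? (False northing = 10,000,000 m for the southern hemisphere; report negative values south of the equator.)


For southern: actual = 6366647 - 10000000 = -3633353 m

-3633353 m


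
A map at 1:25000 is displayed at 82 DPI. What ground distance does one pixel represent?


pixel_cm = 2.54 / 82 ≈ 0.030976 cm
ground = pixel_cm * 25000 / 100 = 2.54 * 25000 / (82 * 100) = 63500 / 8200 ≈ 7.74 m

7.74 m


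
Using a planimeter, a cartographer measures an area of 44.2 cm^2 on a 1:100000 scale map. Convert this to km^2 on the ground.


ground_area = 44.2 * (100000/100)^2 = 44200000.0 m^2 = 44.2 km^2

44.2 km^2


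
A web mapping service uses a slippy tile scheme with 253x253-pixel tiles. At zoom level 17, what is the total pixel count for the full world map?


tiles per axis = 2^17 = 131072
total tiles = 131072^2 = 17179869184
pixels per axis = 131072 * 253 = 33161216
total pixels = 33161216^2 = 1099666246598656

1099666246598656 pixels


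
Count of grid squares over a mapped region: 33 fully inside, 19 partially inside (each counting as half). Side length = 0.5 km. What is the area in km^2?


effective squares = 33 + 19 * 0.5 = 42.5
area = 42.5 * 0.25 = 10.625 km^2

10.625 km^2


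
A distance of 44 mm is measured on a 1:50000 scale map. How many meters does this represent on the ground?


ground = 44 mm * 50000 / 1000 = 2200.0 m

2200.0 m
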